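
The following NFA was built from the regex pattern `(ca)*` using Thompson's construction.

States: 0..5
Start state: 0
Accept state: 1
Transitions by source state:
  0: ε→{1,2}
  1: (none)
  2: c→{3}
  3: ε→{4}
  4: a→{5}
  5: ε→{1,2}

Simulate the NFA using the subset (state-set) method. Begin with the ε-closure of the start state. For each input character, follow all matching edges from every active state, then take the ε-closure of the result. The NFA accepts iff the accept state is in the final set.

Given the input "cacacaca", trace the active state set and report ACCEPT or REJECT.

initial (ε-close {0}): {0,1,2}
'c' @ 1: {3,4}
'a' @ 2: {1,2,5}  ✓accept
'c' @ 3: {3,4}
'a' @ 4: {1,2,5}  ✓accept
'c' @ 5: {3,4}
'a' @ 6: {1,2,5}  ✓accept
'c' @ 7: {3,4}
'a' @ 8: {1,2,5}  ✓accept
final: {1,2,5}; accept 1 in set

Answer: ACCEPT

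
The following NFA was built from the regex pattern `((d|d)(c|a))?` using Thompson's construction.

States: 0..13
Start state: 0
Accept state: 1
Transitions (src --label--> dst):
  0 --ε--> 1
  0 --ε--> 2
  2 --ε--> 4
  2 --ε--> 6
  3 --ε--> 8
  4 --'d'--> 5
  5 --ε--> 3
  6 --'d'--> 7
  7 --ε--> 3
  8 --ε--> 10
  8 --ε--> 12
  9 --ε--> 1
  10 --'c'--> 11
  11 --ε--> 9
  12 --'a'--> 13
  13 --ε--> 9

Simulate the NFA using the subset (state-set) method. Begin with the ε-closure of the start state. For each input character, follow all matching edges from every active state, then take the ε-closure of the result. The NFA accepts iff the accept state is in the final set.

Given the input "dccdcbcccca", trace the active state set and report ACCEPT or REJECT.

Answer: REJECT

Steps:
S₀ = ε-closure({0}) = {0,1,2,4,6}
'd' @ 1: {3,5,7,8,10,12}
'c' @ 2: {1,9,11}  (accept∈set)
'c' @ 3: {}  — dead — no transitions
rest 'dcbcccca' ignored (set empty)
after full input: {}  (accept=1 not in)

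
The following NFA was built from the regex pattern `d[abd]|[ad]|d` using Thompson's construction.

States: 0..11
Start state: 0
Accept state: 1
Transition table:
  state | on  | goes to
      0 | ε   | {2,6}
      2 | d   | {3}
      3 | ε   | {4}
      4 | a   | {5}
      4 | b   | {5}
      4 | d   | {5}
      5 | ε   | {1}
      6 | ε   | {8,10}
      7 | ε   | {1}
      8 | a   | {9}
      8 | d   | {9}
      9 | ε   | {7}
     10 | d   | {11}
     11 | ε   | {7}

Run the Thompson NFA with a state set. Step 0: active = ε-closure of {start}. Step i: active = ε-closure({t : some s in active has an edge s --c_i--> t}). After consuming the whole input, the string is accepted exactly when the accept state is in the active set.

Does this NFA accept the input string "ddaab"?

Answer: REJECT

Steps:
S₀ = ε-closure({0}) = {0,2,6,8,10}
'd' @ 1: {1,3,4,7,9,11}  (accept∈set)
'd' @ 2: {1,5}  (accept∈set)
'a' @ 3: {}  — state set empty
rest 'ab' ignored (set empty)
end set {} — state 1 not in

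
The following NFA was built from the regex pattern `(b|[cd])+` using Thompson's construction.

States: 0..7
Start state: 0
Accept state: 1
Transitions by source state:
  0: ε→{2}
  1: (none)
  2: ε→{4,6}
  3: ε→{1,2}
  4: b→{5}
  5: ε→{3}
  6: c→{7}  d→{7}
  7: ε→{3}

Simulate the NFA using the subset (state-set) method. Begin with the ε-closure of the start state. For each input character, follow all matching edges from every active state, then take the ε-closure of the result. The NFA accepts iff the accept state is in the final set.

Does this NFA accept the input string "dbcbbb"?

initial (ε-close {0}): {0,2,4,6}
'd' @ 1: {1,2,3,4,6,7}  [accepting]
'b' @ 2: {1,2,3,4,5,6}  [accepting]
'c' @ 3: {1,2,3,4,6,7}  [accepting]
'b' @ 4: {1,2,3,4,5,6}  [accepting]
'b' @ 5: {1,2,3,4,5,6}  [accepting]
'b' @ 6: {1,2,3,4,5,6}  [accepting]
final: {1,2,3,4,5,6}; accept 1 in set

Answer: ACCEPT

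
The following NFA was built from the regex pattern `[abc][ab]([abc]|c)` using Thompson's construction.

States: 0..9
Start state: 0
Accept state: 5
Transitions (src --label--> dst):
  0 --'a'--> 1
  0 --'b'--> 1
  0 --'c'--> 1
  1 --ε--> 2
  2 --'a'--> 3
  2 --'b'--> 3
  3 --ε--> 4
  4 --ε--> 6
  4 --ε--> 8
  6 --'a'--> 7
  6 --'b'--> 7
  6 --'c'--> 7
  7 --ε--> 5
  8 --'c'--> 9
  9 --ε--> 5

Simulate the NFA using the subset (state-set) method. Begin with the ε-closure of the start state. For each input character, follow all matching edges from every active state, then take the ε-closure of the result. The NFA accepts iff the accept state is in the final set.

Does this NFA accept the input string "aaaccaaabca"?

initial (ε-close {0}): {0}
'a' @ 1: {1,2}
'a' @ 2: {3,4,6,8}
'a' @ 3: {5,7}  [accepting]
'c' @ 4: {}  — state set empty
rest 'caaabca' ignored (set empty)
after full input: {}  (accept=5 not in)

Answer: REJECT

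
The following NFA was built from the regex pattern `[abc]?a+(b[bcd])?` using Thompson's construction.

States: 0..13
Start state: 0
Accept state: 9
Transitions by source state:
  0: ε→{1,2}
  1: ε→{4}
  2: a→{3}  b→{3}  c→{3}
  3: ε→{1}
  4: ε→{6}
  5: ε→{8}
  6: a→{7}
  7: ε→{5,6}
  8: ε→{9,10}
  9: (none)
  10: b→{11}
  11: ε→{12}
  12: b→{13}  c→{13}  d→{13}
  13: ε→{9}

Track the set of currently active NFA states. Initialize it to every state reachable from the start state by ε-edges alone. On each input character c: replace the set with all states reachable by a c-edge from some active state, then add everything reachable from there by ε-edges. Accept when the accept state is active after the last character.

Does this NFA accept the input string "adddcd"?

Answer: REJECT

Steps:
S₀ = ε-closure({0}) = {0,1,2,4,6}
'a' @ 1: {1,3,4,5,6,7,8,9,10}  [accepting]
'd' @ 2: {}  — state set empty
rest 'ddcd' ignored (set empty)
after full input: {}  (accept=9 not in)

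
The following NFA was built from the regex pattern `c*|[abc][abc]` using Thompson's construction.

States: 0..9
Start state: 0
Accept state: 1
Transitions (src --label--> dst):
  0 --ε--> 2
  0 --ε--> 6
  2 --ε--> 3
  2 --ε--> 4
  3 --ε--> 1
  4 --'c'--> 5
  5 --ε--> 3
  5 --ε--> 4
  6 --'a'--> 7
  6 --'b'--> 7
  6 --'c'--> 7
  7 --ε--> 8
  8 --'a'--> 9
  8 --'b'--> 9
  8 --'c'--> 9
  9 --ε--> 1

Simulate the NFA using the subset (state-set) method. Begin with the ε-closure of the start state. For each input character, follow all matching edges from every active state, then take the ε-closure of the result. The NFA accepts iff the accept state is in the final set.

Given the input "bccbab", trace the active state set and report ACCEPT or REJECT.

Answer: REJECT

Steps:
S₀ = ε-closure({0}) = {0,1,2,3,4,6}
'b' @ 1: {7,8}
'c' @ 2: {1,9}  ✓accept
'c' @ 3: {}  — no active states
rest 'bab' ignored (set empty)
end set {} — state 1 not in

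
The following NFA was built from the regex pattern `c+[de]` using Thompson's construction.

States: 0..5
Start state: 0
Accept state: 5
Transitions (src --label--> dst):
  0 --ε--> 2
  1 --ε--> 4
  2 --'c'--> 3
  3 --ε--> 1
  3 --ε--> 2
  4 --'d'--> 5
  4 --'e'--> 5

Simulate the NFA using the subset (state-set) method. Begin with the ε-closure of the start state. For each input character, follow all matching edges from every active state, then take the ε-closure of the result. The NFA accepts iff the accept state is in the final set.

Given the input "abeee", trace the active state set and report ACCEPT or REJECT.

S₀ = ε-closure({0}) = {0,2}
'a' @ 1: {}  — state set empty
rest 'beee' ignored (set empty)
after full input: {}  (accept=5 not in)

Answer: REJECT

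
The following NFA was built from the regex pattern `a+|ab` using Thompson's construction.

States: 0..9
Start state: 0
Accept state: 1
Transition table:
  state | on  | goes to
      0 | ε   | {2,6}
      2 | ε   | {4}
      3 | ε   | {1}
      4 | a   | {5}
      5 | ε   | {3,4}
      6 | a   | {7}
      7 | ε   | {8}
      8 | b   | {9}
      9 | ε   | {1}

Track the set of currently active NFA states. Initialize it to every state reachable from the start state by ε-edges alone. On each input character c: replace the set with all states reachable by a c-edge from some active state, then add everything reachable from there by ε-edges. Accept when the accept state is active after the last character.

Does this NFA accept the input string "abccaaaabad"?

start: ε-closure({0}) = {0,2,4,6}
'a' @ 1: {1,3,4,5,7,8}  [accepting]
'b' @ 2: {1,9}  [accepting]
'c' @ 3: {}  — no active states
rest 'caaaabad' ignored (set empty)
end set {} — state 1 not in

Answer: REJECT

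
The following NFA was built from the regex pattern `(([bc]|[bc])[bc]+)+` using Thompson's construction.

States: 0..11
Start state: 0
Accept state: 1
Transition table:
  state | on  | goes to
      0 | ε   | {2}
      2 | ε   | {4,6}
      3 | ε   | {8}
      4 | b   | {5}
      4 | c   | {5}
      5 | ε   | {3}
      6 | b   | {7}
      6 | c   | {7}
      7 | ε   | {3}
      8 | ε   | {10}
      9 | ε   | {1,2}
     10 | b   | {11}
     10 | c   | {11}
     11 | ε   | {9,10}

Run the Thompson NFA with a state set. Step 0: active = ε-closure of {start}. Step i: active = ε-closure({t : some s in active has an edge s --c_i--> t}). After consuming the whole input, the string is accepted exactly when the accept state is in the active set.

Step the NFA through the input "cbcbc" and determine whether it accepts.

Answer: ACCEPT

Trace:
initial (ε-close {0}): {0,2,4,6}
'c' @ 1: {3,5,7,8,10}
'b' @ 2: {1,2,4,6,9,10,11}  ✓accept
'c' @ 3: {1,2,3,4,5,6,7,8,9,10,11}  ✓accept
'b' @ 4: {1,2,3,4,5,6,7,8,9,10,11}  ✓accept
'c' @ 5: {1,2,3,4,5,6,7,8,9,10,11}  ✓accept
final: {1,2,3,4,5,6,7,8,9,10,11}; accept 1 in set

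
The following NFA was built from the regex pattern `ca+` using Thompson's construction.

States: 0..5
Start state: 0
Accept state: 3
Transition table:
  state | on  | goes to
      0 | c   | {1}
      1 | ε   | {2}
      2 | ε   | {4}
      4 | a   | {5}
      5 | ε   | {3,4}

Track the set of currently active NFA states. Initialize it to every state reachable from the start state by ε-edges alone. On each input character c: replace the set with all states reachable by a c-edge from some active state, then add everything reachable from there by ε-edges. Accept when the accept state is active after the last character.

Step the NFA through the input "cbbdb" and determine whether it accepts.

initial (ε-close {0}): {0}
'c' @ 1: {1,2,4}
'b' @ 2: {}  — no active states
rest 'bdb' ignored (set empty)
after full input: {}  (accept=3 not in)

Answer: REJECT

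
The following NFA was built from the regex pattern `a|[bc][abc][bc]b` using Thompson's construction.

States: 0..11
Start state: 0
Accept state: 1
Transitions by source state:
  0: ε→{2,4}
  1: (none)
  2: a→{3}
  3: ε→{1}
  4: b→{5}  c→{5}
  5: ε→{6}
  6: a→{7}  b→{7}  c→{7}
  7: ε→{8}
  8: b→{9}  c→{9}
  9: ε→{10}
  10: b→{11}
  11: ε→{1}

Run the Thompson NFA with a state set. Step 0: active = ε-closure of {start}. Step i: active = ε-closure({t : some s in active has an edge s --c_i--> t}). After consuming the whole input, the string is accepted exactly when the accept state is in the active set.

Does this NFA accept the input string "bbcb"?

S₀ = ε-closure({0}) = {0,2,4}
'b' @ 1: {5,6}
'b' @ 2: {7,8}
'c' @ 3: {9,10}
'b' @ 4: {1,11}  ✓accept
final: {1,11}; accept 1 in set

Answer: ACCEPT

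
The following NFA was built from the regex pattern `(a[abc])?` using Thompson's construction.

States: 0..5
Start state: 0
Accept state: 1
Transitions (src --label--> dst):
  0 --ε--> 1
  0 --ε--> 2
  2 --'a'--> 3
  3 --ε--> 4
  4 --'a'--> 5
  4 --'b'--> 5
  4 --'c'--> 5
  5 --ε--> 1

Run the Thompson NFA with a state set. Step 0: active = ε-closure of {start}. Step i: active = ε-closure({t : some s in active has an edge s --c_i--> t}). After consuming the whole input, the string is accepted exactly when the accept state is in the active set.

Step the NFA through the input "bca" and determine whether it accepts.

initial (ε-close {0}): {0,1,2}
'b' @ 1: {}  — dead — no transitions
rest 'ca' ignored (set empty)
after full input: {}  (accept=1 not in)

Answer: REJECT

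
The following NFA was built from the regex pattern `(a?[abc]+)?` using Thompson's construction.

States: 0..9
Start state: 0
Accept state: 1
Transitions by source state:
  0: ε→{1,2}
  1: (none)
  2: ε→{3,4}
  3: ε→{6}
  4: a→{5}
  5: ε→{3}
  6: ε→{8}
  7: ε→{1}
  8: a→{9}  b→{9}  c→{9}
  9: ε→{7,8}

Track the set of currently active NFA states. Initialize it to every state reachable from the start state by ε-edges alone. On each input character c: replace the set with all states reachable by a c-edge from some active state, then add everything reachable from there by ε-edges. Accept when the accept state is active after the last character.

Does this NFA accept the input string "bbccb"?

start: ε-closure({0}) = {0,1,2,3,4,6,8}
'b' @ 1: {1,7,8,9}  (accept∈set)
'b' @ 2: {1,7,8,9}  (accept∈set)
'c' @ 3: {1,7,8,9}  (accept∈set)
'c' @ 4: {1,7,8,9}  (accept∈set)
'b' @ 5: {1,7,8,9}  (accept∈set)
after full input: {1,7,8,9}  (accept=1 in)

Answer: ACCEPT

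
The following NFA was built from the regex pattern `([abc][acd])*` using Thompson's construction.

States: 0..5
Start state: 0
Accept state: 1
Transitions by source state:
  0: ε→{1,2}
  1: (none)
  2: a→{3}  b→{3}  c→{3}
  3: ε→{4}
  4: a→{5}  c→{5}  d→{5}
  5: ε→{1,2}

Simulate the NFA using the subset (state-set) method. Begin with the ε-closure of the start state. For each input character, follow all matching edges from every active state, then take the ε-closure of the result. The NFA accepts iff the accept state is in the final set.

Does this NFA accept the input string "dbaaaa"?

start: ε-closure({0}) = {0,1,2}
'd' @ 1: {}  — dead — no transitions
rest 'baaaa' ignored (set empty)
final: {}; accept 1 not in set

Answer: REJECT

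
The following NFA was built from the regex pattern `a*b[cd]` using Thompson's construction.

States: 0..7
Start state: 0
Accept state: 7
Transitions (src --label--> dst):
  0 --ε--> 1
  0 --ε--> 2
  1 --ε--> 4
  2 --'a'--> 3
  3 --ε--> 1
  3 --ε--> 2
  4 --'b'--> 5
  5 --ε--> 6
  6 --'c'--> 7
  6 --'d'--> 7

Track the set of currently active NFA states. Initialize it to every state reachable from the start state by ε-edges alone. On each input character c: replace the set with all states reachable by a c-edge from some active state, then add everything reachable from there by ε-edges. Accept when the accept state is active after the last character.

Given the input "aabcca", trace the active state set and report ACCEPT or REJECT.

S₀ = ε-closure({0}) = {0,1,2,4}
'a' @ 1: {1,2,3,4}
'a' @ 2: {1,2,3,4}
'b' @ 3: {5,6}
'c' @ 4: {7}  [accepting]
'c' @ 5: {}  — no active states
rest 'a' ignored (set empty)
after full input: {}  (accept=7 not in)

Answer: REJECT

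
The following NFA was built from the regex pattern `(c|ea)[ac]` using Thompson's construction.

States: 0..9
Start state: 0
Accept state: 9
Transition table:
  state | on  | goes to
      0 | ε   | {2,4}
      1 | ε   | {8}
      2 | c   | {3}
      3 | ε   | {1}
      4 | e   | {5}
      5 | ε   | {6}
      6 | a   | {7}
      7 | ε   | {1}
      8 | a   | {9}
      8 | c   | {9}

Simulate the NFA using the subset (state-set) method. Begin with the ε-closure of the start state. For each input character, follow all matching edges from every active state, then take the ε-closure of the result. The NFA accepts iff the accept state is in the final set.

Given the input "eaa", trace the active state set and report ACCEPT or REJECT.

initial (ε-close {0}): {0,2,4}
'e' @ 1: {5,6}
'a' @ 2: {1,7,8}
'a' @ 3: {9}  (accept∈set)
after full input: {9}  (accept=9 in)

Answer: ACCEPT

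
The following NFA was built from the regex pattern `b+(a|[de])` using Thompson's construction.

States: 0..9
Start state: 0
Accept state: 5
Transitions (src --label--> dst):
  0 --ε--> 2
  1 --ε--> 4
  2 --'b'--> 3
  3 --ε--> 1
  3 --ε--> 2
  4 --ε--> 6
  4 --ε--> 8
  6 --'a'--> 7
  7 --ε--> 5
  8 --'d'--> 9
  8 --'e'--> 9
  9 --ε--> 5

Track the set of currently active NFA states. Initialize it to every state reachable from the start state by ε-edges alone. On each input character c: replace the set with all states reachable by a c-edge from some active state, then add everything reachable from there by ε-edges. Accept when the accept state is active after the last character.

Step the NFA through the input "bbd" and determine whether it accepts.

initial (ε-close {0}): {0,2}
'b' @ 1: {1,2,3,4,6,8}
'b' @ 2: {1,2,3,4,6,8}
'd' @ 3: {5,9}  ✓accept
final: {5,9}; accept 5 in set

Answer: ACCEPT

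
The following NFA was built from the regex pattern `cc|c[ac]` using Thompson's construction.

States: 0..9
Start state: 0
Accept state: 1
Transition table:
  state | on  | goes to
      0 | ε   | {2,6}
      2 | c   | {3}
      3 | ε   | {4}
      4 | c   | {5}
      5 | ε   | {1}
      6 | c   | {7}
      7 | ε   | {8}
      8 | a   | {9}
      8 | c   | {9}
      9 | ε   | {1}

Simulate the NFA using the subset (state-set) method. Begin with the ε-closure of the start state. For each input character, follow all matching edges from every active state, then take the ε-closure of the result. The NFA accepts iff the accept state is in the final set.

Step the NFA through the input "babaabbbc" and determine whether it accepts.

S₀ = ε-closure({0}) = {0,2,6}
'b' @ 1: {}  — no active states
rest 'abaabbbc' ignored (set empty)
end set {} — state 1 not in

Answer: REJECT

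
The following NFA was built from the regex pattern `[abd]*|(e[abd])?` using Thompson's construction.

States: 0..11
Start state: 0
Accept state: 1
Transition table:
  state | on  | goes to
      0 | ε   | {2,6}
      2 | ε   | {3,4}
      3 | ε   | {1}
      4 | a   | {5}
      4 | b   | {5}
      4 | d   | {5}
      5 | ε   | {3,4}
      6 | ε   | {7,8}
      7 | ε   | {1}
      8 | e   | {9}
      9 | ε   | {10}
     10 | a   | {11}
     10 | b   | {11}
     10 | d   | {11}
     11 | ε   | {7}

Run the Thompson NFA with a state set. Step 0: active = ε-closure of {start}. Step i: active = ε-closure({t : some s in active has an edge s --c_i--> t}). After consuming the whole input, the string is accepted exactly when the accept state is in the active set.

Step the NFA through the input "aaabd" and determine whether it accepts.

Answer: ACCEPT

Derivation:
S₀ = ε-closure({0}) = {0,1,2,3,4,6,7,8}
'a' @ 1: {1,3,4,5}  (accept∈set)
'a' @ 2: {1,3,4,5}  (accept∈set)
'a' @ 3: {1,3,4,5}  (accept∈set)
'b' @ 4: {1,3,4,5}  (accept∈set)
'd' @ 5: {1,3,4,5}  (accept∈set)
end set {1,3,4,5} — state 1 in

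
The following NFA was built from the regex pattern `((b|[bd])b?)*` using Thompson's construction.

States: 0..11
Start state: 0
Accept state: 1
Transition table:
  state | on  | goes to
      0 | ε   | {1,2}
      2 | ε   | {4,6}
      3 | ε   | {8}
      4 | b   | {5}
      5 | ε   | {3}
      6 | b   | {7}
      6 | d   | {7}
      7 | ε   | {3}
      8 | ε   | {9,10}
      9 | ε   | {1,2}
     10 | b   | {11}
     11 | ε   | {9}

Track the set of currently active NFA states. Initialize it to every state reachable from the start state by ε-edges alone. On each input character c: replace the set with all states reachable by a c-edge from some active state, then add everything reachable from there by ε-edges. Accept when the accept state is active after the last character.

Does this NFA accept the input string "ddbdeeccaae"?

start: ε-closure({0}) = {0,1,2,4,6}
'd' @ 1: {1,2,3,4,6,7,8,9,10}  (accept∈set)
'd' @ 2: {1,2,3,4,6,7,8,9,10}  (accept∈set)
'b' @ 3: {1,2,3,4,5,6,7,8,9,10,11}  (accept∈set)
'd' @ 4: {1,2,3,4,6,7,8,9,10}  (accept∈set)
'e' @ 5: {}  — state set empty
rest 'eccaae' ignored (set empty)
after full input: {}  (accept=1 not in)

Answer: REJECT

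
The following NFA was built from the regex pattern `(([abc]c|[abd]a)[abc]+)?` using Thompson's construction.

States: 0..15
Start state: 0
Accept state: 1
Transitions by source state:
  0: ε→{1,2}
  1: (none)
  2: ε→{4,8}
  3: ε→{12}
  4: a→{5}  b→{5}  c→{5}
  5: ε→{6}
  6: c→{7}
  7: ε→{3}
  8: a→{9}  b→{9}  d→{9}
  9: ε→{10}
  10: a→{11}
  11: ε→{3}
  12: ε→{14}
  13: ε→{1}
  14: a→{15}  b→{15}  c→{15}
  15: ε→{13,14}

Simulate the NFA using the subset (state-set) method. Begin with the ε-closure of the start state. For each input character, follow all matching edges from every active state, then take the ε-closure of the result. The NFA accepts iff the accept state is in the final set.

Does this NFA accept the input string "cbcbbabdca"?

start: ε-closure({0}) = {0,1,2,4,8}
'c' @ 1: {5,6}
'b' @ 2: {}  — state set empty
rest 'cbbabdca' ignored (set empty)
end set {} — state 1 not in

Answer: REJECT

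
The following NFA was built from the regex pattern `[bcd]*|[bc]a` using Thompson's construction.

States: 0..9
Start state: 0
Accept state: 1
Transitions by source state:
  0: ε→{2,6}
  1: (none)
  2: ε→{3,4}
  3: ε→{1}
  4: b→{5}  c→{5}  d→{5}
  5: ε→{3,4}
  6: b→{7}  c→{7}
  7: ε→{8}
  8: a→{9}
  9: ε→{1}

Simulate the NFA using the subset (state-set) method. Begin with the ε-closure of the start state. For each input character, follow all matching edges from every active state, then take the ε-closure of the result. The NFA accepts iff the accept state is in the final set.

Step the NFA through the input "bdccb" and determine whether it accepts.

S₀ = ε-closure({0}) = {0,1,2,3,4,6}
'b' @ 1: {1,3,4,5,7,8}  ✓accept
'd' @ 2: {1,3,4,5}  ✓accept
'c' @ 3: {1,3,4,5}  ✓accept
'c' @ 4: {1,3,4,5}  ✓accept
'b' @ 5: {1,3,4,5}  ✓accept
after full input: {1,3,4,5}  (accept=1 in)

Answer: ACCEPT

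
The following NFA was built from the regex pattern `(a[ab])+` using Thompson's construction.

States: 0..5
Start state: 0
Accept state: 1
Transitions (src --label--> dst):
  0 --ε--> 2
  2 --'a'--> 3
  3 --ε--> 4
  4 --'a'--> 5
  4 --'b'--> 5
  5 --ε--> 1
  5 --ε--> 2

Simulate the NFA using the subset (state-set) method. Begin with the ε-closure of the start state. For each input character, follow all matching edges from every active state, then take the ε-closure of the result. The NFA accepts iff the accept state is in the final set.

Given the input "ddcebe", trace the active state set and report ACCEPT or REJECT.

Answer: REJECT

Derivation:
initial (ε-close {0}): {0,2}
'd' @ 1: {}  — no active states
rest 'dcebe' ignored (set empty)
end set {} — state 1 not in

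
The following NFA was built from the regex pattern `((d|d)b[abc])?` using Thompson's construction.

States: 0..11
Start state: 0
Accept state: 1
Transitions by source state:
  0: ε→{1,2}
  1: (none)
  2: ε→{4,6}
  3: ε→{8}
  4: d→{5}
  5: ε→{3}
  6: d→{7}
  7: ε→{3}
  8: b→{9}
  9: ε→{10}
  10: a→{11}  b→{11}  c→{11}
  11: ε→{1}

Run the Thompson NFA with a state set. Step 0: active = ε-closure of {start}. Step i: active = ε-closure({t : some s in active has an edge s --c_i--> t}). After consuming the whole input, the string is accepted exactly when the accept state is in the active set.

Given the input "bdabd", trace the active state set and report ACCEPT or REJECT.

start: ε-closure({0}) = {0,1,2,4,6}
'b' @ 1: {}  — no active states
rest 'dabd' ignored (set empty)
final: {}; accept 1 not in set

Answer: REJECT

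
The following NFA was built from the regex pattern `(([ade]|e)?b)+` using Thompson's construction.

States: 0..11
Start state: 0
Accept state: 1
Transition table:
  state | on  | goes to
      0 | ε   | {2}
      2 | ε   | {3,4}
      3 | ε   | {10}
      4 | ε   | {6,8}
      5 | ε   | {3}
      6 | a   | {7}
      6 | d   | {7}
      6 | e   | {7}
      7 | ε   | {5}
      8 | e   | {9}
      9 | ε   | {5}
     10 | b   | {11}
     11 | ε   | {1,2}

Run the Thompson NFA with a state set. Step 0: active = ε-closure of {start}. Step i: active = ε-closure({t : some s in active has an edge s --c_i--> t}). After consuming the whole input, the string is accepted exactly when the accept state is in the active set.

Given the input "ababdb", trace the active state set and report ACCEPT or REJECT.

Answer: ACCEPT

Trace:
S₀ = ε-closure({0}) = {0,2,3,4,6,8,10}
'a' @ 1: {3,5,7,10}
'b' @ 2: {1,2,3,4,6,8,10,11}  (accept∈set)
'a' @ 3: {3,5,7,10}
'b' @ 4: {1,2,3,4,6,8,10,11}  (accept∈set)
'd' @ 5: {3,5,7,10}
'b' @ 6: {1,2,3,4,6,8,10,11}  (accept∈set)
after full input: {1,2,3,4,6,8,10,11}  (accept=1 in)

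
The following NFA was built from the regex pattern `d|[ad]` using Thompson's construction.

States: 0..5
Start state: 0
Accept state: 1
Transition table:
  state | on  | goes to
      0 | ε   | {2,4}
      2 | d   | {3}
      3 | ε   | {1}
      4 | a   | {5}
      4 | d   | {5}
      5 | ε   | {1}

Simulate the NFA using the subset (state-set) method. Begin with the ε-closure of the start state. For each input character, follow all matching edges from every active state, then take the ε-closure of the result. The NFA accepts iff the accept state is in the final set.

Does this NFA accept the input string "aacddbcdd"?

Answer: REJECT

Derivation:
initial (ε-close {0}): {0,2,4}
'a' @ 1: {1,5}  ✓accept
'a' @ 2: {}  — state set empty
rest 'cddbcdd' ignored (set empty)
end set {} — state 1 not in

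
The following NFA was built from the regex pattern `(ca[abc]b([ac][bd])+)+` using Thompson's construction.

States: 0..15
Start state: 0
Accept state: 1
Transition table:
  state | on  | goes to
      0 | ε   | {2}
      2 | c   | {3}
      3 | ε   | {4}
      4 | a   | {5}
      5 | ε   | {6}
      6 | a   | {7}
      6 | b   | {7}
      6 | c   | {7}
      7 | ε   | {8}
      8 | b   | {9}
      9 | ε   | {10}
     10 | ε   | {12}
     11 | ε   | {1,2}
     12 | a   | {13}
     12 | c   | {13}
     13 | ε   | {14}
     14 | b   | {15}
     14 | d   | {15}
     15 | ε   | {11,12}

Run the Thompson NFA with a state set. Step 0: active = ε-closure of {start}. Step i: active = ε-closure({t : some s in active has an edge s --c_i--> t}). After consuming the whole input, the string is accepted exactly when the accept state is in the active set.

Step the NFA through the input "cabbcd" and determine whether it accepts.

Answer: ACCEPT

Trace:
initial (ε-close {0}): {0,2}
'c' @ 1: {3,4}
'a' @ 2: {5,6}
'b' @ 3: {7,8}
'b' @ 4: {9,10,12}
'c' @ 5: {13,14}
'd' @ 6: {1,2,11,12,15}  [accepting]
final: {1,2,11,12,15}; accept 1 in set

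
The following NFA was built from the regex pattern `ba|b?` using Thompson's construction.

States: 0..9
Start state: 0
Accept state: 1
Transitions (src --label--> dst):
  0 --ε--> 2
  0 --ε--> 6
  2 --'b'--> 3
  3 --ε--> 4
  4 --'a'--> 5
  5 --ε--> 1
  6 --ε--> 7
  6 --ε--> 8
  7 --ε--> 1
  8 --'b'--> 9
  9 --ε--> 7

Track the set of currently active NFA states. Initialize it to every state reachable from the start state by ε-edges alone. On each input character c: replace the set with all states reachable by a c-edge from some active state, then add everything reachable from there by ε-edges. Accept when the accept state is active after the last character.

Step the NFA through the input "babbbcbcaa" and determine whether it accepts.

start: ε-closure({0}) = {0,1,2,6,7,8}
'b' @ 1: {1,3,4,7,9}  ✓accept
'a' @ 2: {1,5}  ✓accept
'b' @ 3: {}  — no active states
rest 'bbcbcaa' ignored (set empty)
final: {}; accept 1 not in set

Answer: REJECT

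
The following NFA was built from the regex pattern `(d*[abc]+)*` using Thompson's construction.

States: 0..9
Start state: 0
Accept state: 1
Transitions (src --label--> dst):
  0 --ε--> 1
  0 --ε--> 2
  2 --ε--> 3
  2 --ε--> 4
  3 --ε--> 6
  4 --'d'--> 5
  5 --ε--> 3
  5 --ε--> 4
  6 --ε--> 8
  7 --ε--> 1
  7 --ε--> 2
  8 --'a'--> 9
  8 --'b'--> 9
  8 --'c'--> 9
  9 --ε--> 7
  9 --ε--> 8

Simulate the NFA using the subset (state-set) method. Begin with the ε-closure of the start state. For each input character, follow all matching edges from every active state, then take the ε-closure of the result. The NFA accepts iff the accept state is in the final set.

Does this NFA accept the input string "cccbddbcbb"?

start: ε-closure({0}) = {0,1,2,3,4,6,8}
'c' @ 1: {1,2,3,4,6,7,8,9}  ✓accept
'c' @ 2: {1,2,3,4,6,7,8,9}  ✓accept
'c' @ 3: {1,2,3,4,6,7,8,9}  ✓accept
'b' @ 4: {1,2,3,4,6,7,8,9}  ✓accept
'd' @ 5: {3,4,5,6,8}
'd' @ 6: {3,4,5,6,8}
'b' @ 7: {1,2,3,4,6,7,8,9}  ✓accept
'c' @ 8: {1,2,3,4,6,7,8,9}  ✓accept
'b' @ 9: {1,2,3,4,6,7,8,9}  ✓accept
'b' @ 10: {1,2,3,4,6,7,8,9}  ✓accept
after full input: {1,2,3,4,6,7,8,9}  (accept=1 in)

Answer: ACCEPT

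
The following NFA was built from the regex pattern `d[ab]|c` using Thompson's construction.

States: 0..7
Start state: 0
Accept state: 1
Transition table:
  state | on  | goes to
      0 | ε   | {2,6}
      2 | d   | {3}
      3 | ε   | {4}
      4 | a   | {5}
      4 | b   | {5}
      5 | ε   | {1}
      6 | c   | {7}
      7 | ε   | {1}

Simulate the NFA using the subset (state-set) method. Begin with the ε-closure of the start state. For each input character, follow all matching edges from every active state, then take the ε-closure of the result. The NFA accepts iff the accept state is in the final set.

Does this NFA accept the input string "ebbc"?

Answer: REJECT

Steps:
start: ε-closure({0}) = {0,2,6}
'e' @ 1: {}  — state set empty
rest 'bbc' ignored (set empty)
after full input: {}  (accept=1 not in)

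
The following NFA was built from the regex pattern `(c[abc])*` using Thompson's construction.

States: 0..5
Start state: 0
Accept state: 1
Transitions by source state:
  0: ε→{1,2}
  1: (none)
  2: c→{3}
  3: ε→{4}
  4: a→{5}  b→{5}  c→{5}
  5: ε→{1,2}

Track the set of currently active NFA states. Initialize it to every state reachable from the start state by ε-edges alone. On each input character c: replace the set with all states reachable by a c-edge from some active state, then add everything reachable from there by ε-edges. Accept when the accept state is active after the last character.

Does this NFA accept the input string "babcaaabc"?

Answer: REJECT

Derivation:
S₀ = ε-closure({0}) = {0,1,2}
'b' @ 1: {}  — dead — no transitions
rest 'abcaaabc' ignored (set empty)
final: {}; accept 1 not in set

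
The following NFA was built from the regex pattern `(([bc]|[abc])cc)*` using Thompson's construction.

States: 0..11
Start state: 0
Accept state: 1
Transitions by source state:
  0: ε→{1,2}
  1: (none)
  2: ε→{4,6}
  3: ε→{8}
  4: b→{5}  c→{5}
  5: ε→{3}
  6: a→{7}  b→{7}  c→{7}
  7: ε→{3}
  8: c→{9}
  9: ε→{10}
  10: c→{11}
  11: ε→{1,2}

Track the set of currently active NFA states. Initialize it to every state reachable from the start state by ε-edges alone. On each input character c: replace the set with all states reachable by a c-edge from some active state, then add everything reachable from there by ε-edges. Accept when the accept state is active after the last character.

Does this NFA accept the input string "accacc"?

Answer: ACCEPT

Steps:
initial (ε-close {0}): {0,1,2,4,6}
'a' @ 1: {3,7,8}
'c' @ 2: {9,10}
'c' @ 3: {1,2,4,6,11}  [accepting]
'a' @ 4: {3,7,8}
'c' @ 5: {9,10}
'c' @ 6: {1,2,4,6,11}  [accepting]
final: {1,2,4,6,11}; accept 1 in set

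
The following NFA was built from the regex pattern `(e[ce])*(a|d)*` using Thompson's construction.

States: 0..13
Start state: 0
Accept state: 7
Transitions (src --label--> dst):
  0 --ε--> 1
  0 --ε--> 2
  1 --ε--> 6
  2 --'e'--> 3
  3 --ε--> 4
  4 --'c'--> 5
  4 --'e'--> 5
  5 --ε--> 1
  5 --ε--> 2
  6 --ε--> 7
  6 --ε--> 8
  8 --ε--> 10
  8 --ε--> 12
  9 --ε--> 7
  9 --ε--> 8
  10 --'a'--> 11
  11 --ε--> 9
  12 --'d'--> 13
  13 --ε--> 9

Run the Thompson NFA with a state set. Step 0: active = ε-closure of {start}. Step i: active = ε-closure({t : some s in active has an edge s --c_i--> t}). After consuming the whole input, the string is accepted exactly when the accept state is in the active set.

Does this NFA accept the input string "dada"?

initial (ε-close {0}): {0,1,2,6,7,8,10,12}
'd' @ 1: {7,8,9,10,12,13}  ✓accept
'a' @ 2: {7,8,9,10,11,12}  ✓accept
'd' @ 3: {7,8,9,10,12,13}  ✓accept
'a' @ 4: {7,8,9,10,11,12}  ✓accept
end set {7,8,9,10,11,12} — state 7 in

Answer: ACCEPT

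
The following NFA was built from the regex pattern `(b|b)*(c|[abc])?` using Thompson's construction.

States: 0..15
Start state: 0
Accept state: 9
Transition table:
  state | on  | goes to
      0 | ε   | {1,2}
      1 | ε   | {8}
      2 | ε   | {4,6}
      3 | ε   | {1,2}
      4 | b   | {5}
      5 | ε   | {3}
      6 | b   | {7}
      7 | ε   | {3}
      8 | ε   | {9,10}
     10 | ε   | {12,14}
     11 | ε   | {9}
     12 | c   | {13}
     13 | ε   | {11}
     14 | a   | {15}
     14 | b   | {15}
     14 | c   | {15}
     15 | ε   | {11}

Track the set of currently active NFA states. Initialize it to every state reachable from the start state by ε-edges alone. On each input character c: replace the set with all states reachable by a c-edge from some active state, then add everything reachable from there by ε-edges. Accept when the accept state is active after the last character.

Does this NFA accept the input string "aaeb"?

Answer: REJECT

Trace:
initial (ε-close {0}): {0,1,2,4,6,8,9,10,12,14}
'a' @ 1: {9,11,15}  [accepting]
'a' @ 2: {}  — state set empty
rest 'eb' ignored (set empty)
final: {}; accept 9 not in set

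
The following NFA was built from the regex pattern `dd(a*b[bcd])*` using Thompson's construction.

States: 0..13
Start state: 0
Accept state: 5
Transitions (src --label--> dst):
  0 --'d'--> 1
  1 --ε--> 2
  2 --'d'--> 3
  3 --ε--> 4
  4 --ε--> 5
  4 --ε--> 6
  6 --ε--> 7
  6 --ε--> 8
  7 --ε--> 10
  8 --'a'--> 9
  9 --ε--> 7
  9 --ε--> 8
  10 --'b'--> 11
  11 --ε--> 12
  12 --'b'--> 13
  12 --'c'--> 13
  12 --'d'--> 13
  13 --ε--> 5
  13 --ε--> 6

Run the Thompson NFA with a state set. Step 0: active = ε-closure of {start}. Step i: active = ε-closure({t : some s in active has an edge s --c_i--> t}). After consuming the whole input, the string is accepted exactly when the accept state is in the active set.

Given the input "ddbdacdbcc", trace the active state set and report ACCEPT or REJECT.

Answer: REJECT

Steps:
initial (ε-close {0}): {0}
'd' @ 1: {1,2}
'd' @ 2: {3,4,5,6,7,8,10}  [accepting]
'b' @ 3: {11,12}
'd' @ 4: {5,6,7,8,10,13}  [accepting]
'a' @ 5: {7,8,9,10}
'c' @ 6: {}  — dead — no transitions
rest 'dbcc' ignored (set empty)
after full input: {}  (accept=5 not in)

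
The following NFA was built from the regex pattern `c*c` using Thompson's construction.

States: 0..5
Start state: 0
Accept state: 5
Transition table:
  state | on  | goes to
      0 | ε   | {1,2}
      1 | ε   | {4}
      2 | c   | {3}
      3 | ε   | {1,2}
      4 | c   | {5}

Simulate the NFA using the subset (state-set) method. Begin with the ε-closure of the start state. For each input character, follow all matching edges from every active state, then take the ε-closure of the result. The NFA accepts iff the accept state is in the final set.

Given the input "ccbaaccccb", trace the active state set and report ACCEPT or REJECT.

Answer: REJECT

Trace:
start: ε-closure({0}) = {0,1,2,4}
'c' @ 1: {1,2,3,4,5}  ✓accept
'c' @ 2: {1,2,3,4,5}  ✓accept
'b' @ 3: {}  — no active states
rest 'aaccccb' ignored (set empty)
final: {}; accept 5 not in set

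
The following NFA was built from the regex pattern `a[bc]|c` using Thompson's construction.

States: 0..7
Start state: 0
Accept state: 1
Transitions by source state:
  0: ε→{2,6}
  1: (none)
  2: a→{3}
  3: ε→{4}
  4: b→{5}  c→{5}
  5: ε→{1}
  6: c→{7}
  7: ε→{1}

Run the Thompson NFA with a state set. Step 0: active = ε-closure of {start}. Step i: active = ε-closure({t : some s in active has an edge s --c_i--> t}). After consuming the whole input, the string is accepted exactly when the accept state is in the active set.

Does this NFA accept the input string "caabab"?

Answer: REJECT

Trace:
start: ε-closure({0}) = {0,2,6}
'c' @ 1: {1,7}  [accepting]
'a' @ 2: {}  — state set empty
rest 'abab' ignored (set empty)
after full input: {}  (accept=1 not in)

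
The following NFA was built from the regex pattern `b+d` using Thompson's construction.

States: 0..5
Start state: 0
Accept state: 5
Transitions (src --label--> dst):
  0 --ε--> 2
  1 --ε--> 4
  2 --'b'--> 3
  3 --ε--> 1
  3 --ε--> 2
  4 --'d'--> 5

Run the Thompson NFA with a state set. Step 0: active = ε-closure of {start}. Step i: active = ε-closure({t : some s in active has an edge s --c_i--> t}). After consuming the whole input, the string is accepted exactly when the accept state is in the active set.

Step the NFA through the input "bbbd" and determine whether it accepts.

S₀ = ε-closure({0}) = {0,2}
'b' @ 1: {1,2,3,4}
'b' @ 2: {1,2,3,4}
'b' @ 3: {1,2,3,4}
'd' @ 4: {5}  [accepting]
final: {5}; accept 5 in set

Answer: ACCEPT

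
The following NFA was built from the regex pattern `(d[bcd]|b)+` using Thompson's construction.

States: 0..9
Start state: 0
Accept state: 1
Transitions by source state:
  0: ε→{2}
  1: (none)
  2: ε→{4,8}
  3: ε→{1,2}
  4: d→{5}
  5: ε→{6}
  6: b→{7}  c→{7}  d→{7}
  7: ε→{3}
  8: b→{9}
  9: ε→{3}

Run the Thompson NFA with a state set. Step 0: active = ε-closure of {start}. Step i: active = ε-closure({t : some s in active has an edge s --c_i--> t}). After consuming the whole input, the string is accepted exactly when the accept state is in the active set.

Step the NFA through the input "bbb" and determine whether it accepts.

Answer: ACCEPT

Steps:
start: ε-closure({0}) = {0,2,4,8}
'b' @ 1: {1,2,3,4,8,9}  ✓accept
'b' @ 2: {1,2,3,4,8,9}  ✓accept
'b' @ 3: {1,2,3,4,8,9}  ✓accept
end set {1,2,3,4,8,9} — state 1 in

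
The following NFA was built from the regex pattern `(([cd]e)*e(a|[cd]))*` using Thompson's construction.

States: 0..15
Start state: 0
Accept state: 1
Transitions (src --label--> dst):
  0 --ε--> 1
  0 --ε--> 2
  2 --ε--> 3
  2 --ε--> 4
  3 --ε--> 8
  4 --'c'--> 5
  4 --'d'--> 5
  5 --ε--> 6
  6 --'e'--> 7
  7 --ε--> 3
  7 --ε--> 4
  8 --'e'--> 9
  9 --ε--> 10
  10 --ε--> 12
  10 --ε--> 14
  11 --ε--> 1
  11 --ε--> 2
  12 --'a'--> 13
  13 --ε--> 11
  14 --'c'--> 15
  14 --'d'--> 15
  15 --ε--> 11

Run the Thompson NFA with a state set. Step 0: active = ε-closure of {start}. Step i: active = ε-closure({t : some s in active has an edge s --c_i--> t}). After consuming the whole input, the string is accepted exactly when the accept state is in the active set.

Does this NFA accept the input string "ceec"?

start: ε-closure({0}) = {0,1,2,3,4,8}
'c' @ 1: {5,6}
'e' @ 2: {3,4,7,8}
'e' @ 3: {9,10,12,14}
'c' @ 4: {1,2,3,4,8,11,15}  ✓accept
end set {1,2,3,4,8,11,15} — state 1 in

Answer: ACCEPT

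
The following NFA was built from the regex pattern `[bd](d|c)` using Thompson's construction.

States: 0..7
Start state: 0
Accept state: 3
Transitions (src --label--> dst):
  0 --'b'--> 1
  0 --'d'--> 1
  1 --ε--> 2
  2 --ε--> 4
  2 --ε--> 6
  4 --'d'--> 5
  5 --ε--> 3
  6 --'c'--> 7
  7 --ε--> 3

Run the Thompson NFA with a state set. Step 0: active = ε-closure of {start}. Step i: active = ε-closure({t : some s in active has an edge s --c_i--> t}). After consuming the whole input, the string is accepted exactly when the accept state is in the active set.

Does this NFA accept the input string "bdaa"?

S₀ = ε-closure({0}) = {0}
'b' @ 1: {1,2,4,6}
'd' @ 2: {3,5}  [accepting]
'a' @ 3: {}  — dead — no transitions
rest 'a' ignored (set empty)
after full input: {}  (accept=3 not in)

Answer: REJECT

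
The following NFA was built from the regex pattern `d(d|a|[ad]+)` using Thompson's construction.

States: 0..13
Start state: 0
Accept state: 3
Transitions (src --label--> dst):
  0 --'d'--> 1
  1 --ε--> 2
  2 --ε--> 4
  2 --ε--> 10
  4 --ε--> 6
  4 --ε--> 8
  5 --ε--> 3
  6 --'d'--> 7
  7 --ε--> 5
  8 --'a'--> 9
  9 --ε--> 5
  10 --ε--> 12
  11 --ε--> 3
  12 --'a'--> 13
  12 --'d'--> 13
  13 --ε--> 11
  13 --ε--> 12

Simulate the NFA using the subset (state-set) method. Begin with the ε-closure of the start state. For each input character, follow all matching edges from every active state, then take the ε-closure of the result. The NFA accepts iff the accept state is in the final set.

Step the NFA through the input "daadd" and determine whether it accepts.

Answer: ACCEPT

Trace:
initial (ε-close {0}): {0}
'd' @ 1: {1,2,4,6,8,10,12}
'a' @ 2: {3,5,9,11,12,13}  (accept∈set)
'a' @ 3: {3,11,12,13}  (accept∈set)
'd' @ 4: {3,11,12,13}  (accept∈set)
'd' @ 5: {3,11,12,13}  (accept∈set)
end set {3,11,12,13} — state 3 in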